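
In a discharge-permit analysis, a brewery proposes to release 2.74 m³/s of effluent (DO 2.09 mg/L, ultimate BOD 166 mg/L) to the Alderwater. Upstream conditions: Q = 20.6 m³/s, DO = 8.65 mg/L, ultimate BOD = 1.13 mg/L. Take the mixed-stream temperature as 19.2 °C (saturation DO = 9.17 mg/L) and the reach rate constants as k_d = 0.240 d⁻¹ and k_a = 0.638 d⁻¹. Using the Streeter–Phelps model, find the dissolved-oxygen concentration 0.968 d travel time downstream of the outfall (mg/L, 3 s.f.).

Mixed DO = (20.6×8.65 + 2.74×2.09)/(20.6+2.74) = 183.9/23.34 = 7.880 mg/L.
Mixed L₀ = (20.6×1.13 + 2.74×166)/(23.34) = 478.1/23.34 = 20.48 mg/L.
Initial deficit D₀ = C_s − DO₀ = 9.17 − 7.880 = 1.290 mg/L.
D(0.968) = [0.240×20.48/(0.638−0.240)](e^(−0.240×0.968) − e^(−0.638×0.968)) + 1.290 e^(−0.638×0.968)
= 12.35 × (0.7927 − 0.5392) + 1.290 × 0.5392 = 3.826 mg/L.
DO = 9.17 − 3.826 = 5.344 mg/L.

DO ≈ 5.34 mg/L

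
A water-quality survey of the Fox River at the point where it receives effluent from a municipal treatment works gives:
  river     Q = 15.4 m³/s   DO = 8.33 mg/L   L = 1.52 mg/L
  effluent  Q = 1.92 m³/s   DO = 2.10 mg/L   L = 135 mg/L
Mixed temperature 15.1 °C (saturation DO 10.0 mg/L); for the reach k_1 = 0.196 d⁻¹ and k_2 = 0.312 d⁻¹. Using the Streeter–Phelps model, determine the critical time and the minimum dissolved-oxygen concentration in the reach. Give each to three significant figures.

t_c ≈ 3.24 d; minimum DO ≈ 4.56 mg/L

Mixed DO = (15.4×8.33 + 1.92×2.10)/(15.4+1.92) = 132.3/17.32 = 7.639 mg/L.
Mixed L₀ = (15.4×1.52 + 1.92×135)/(17.32) = 282.6/17.32 = 16.32 mg/L.
Initial deficit D₀ = C_s − DO₀ = 10.0 − 7.639 = 2.361 mg/L.
t_c = (1/0.1160) ln[(0.312/0.196)(1 − 2.361×0.1160/(0.196×16.32))] = 8.621 × ln(1.456) = 3.236 d.
D_c = (0.196/0.312) × 16.32 × e^(−0.196×3.236) = 0.6282 × 16.32 × 0.5303 = 5.436 mg/L.
Minimum DO = 10.0 − 5.436 = 4.564 mg/L.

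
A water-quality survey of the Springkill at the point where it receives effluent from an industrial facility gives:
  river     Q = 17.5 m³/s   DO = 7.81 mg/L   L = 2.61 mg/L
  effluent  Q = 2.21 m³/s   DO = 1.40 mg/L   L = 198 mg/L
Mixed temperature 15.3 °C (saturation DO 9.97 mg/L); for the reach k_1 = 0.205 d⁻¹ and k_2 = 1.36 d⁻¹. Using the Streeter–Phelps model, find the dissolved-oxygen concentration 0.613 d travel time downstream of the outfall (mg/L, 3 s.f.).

DO ≈ 6.77 mg/L

Mixed DO = (17.5×7.81 + 2.21×1.40)/(17.5+2.21) = 139.8/19.71 = 7.091 mg/L.
Mixed L₀ = (17.5×2.61 + 2.21×198)/(19.71) = 483.3/19.71 = 24.52 mg/L.
Initial deficit D₀ = C_s − DO₀ = 9.97 − 7.091 = 2.879 mg/L.
D(0.613) = [0.205×24.52/(1.36−0.205)](e^(−0.205×0.613) − e^(−1.36×0.613)) + 2.879 e^(−1.36×0.613)
= 4.352 × (0.8819 − 0.4344) + 2.879 × 0.4344 = 3.198 mg/L.
DO = 9.97 − 3.198 = 6.772 mg/L.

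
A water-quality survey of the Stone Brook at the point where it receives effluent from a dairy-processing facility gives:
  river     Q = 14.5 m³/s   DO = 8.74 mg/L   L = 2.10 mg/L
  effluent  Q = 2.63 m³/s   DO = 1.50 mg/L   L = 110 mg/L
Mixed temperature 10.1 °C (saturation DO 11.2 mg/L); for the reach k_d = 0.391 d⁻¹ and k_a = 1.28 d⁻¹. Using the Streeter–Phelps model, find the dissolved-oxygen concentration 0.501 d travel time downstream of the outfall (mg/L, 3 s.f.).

Mixed DO = (14.5×8.74 + 2.63×1.50)/(14.5+2.63) = 130.7/17.13 = 7.628 mg/L.
Mixed L₀ = (14.5×2.10 + 2.63×110)/(17.13) = 319.8/17.13 = 18.67 mg/L.
Initial deficit D₀ = C_s − DO₀ = 11.2 − 7.628 = 3.572 mg/L.
D(0.501) = [0.391×18.67/(1.28−0.391)](e^(−0.391×0.501) − e^(−1.28×0.501)) + 3.572 e^(−1.28×0.501)
= 8.210 × (0.8221 − 0.5266) + 3.572 × 0.5266 = 4.307 mg/L.
DO = 11.2 − 4.307 = 6.893 mg/L.

DO ≈ 6.89 mg/L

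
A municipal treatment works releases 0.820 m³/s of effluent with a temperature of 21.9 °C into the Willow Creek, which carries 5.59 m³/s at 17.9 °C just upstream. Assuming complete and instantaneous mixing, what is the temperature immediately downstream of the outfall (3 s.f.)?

18.4 °C

Flow-weighted mixing: C = (Q_r C_r + Q_w C_w)/(Q_r + Q_w)
= (5.59×17.9 + 0.820×21.9)/(5.59 + 0.820) = 118.0/6.410 = 18.41 °C.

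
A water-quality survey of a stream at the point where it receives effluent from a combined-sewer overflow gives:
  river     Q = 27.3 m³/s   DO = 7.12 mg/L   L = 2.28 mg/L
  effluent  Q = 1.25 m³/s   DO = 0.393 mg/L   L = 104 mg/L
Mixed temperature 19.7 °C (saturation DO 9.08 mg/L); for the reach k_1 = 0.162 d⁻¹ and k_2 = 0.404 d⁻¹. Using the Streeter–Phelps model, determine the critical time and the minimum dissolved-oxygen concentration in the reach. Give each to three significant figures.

Mixed DO = (27.3×7.12 + 1.25×0.393)/(27.3+1.25) = 194.9/28.55 = 6.825 mg/L.
Mixed L₀ = (27.3×2.28 + 1.25×104)/(28.55) = 192.2/28.55 = 6.734 mg/L.
Initial deficit D₀ = C_s − DO₀ = 9.08 − 6.825 = 2.255 mg/L.
t_c = (1/0.2420) ln[(0.404/0.162)(1 − 2.255×0.2420/(0.162×6.734))] = 4.132 × ln(1.247) = 0.9105 d.
D_c = (0.162/0.404) × 6.734 × e^(−0.162×0.9105) = 0.4010 × 6.734 × 0.8629 = 2.330 mg/L.
Minimum DO = 9.08 − 2.330 = 6.750 mg/L.

t_c ≈ 0.911 d; minimum DO ≈ 6.75 mg/L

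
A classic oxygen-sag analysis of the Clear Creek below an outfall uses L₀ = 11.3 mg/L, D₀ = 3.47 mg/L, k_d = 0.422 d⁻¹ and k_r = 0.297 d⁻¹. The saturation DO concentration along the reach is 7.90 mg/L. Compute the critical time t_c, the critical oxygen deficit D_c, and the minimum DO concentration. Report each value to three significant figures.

t_c ≈ 2.11 d; D_c ≈ 6.58 mg/L; min DO ≈ 1.32 mg/L

t_c = [1/(k_r−k_d)] ln[(k_r/k_d)(1 − D₀(k_r−k_d)/(k_d L₀))]
= [1/(0.297−0.422)] ln[(0.297/0.422)(1 − 3.47×-0.1250/(0.422×11.3))]
= (1/-0.1250) ln[0.7038 × 1.091] = -8.000 × ln(0.7678) = -8.000 × -0.2642 = 2.114 d.
D_c = (k_d/k_r) L₀ e^(−k_d t_c) = (0.422/0.297) × 11.3 × e^(−0.422×2.114) = 1.421 × 11.3 × 0.4098 = 6.580 mg/L.
Minimum DO = C_s − D_c = 7.90 − 6.580 = 1.320 mg/L.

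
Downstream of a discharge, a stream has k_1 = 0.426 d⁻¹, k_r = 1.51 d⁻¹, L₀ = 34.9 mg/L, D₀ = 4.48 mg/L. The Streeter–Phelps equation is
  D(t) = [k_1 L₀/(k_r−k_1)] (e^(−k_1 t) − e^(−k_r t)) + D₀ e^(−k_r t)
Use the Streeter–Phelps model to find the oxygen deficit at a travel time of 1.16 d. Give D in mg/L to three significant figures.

D ≈ 6.77 mg/L

k_1 L₀/(k_r−k_1) = 0.426×34.9/(1.51−0.426) = 14.87/1.084 = 13.72 mg/L.
e^(−k_1 t) = e^(−0.426×1.160) = 0.6101; e^(−k_r t) = e^(−1.51×1.160) = 0.1735.
D = 13.72 × (0.6101 − 0.1735) + 4.48 × 0.1735 = 5.988 + 0.7773 = 6.765 mg/L.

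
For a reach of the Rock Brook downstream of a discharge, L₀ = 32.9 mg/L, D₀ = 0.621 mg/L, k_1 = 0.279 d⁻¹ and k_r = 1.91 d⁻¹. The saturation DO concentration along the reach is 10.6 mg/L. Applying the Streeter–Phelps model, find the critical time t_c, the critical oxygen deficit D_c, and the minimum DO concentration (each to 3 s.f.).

t_c ≈ 1.11 d; D_c ≈ 3.53 mg/L; min DO ≈ 7.07 mg/L

With k_r/k_1 = 6.846 and 1 − D₀(k_r−k_1)/(k_1 L₀) = 0.8897,
t_c = ln(6.846 × 0.8897) / (1.91 − 0.279) = ln(6.090) / 1.631 = 1.807/1.631 = 1.108 d.
D_c = (k_1/k_r) L₀ e^(−k_1 t_c) = (0.279/1.91) × 32.9 × e^(−0.279×1.108) = 0.1461 × 32.9 × 0.7341 = 3.528 mg/L.
Minimum DO = C_s − D_c = 10.6 − 3.528 = 7.072 mg/L.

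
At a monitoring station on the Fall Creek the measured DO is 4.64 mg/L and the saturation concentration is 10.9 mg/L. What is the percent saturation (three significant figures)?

42.6 % saturation

% saturation = C/C_s × 100 = 4.64/10.9 × 100 = 42.6 %.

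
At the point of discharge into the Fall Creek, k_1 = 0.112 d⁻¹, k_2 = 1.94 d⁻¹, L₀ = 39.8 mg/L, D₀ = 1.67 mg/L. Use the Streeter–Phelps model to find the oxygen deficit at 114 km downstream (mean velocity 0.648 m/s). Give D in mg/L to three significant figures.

D ≈ 1.93 mg/L

Travel time t = x/v = 114 km / (0.648 m/s) = 114000 m / 0.648 m/s = 175900 s = 2.036 d.
k_1 L₀/(k_2−k_1) = 0.112×39.8/(1.94−0.112) = 4.458/1.828 = 2.439 mg/L.
e^(−k_1 t) = e^(−0.112×2.036) = 0.7961; e^(−k_2 t) = e^(−1.94×2.036) = 0.01925.
D = 2.439 × (0.7961 − 0.01925) + 1.67 × 0.01925 = 1.894 + 0.03215 = 1.926 mg/L.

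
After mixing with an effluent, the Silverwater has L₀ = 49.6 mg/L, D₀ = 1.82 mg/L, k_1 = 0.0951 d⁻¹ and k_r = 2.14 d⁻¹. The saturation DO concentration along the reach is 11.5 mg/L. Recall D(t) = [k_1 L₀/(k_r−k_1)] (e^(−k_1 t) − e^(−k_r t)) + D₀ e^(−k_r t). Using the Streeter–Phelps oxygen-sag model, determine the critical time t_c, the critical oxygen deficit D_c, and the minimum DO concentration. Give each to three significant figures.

With k_r/k_1 = 22.50 and 1 − D₀(k_r−k_1)/(k_1 L₀) = 0.2110,
t_c = ln(22.50 × 0.2110) / (2.14 − 0.0951) = ln(4.748) / 2.045 = 1.558/2.045 = 0.7617 d.
L(t_c) = L₀ e^(−k_1 t_c) = 49.6 × 0.9301 = 46.13 mg/L, and at the critical point k_r D_c = k_1 L, so D_c = (0.0951/2.14) × 46.13 = 2.050 mg/L.
Minimum DO = C_s − D_c = 11.5 − 2.050 = 9.450 mg/L.

t_c ≈ 0.762 d; D_c ≈ 2.05 mg/L; min DO ≈ 9.45 mg/L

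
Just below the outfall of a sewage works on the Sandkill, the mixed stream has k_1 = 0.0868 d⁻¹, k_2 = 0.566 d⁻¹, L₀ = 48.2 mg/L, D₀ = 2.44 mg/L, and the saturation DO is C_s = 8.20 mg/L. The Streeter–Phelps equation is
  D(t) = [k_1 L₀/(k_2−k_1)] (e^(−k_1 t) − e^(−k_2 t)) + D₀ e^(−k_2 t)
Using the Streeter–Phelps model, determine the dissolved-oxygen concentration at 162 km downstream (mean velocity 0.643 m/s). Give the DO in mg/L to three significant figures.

DO ≈ 2.63 mg/L

Travel time t = x/v = 162 km / (0.643 m/s) = 162000 m / 0.643 m/s = 251900 s = 2.916 d.
k_1 L₀/(k_2−k_1) = 0.0868×48.2/(0.566−0.0868) = 4.184/0.4792 = 8.731 mg/L.
e^(−k_1 t) = e^(−0.0868×2.916) = 0.7764; e^(−k_2 t) = e^(−0.566×2.916) = 0.1920.
D = 8.731 × (0.7764 − 0.1920) + 2.44 × 0.1920 = 5.102 + 0.4684 = 5.571 mg/L.
DO = C_s − D = 8.20 − 5.571 = 2.629 mg/L.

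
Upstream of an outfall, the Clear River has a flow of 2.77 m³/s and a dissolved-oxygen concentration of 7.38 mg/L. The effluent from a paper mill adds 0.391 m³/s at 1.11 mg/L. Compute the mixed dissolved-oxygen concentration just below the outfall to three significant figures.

Flow-weighted mixing: C = (Q_r C_r + Q_w C_w)/(Q_r + Q_w)
= (2.77×7.38 + 0.391×1.11)/(2.77 + 0.391) = 20.88/3.161 = 6.604 mg/L.

6.60 mg/L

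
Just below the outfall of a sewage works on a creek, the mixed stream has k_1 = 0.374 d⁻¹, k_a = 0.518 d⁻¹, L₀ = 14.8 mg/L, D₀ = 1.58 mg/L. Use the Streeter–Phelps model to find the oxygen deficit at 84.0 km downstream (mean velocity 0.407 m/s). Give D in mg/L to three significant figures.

Travel time t = x/v = 84.0 km / (0.407 m/s) = 84000 m / 0.407 m/s = 206400 s = 2.389 d.
k_1 L₀/(k_a−k_1) = 0.374×14.8/(0.518−0.374) = 5.535/0.1440 = 38.44 mg/L.
e^(−k_1 t) = e^(−0.374×2.389) = 0.4093; e^(−k_a t) = e^(−0.518×2.389) = 0.2901.
D = 38.44 × (0.4093 − 0.2901) + 1.58 × 0.2901 = 4.579 + 0.4584 = 5.037 mg/L.

D ≈ 5.04 mg/L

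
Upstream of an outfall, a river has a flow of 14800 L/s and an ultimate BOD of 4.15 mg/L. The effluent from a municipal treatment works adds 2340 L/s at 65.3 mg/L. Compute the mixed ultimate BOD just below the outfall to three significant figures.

Flow-weighted mixing: C = (Q_r C_r + Q_w C_w)/(Q_r + Q_w)
= (14800×4.15 + 2340×65.3)/(14800 + 2340) = 214200/17140 = 12.50 mg/L.

12.5 mg/L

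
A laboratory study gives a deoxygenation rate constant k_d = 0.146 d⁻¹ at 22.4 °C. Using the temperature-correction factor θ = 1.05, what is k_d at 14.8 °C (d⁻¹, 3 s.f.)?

k_d(T₂) = k_d(T₁) · θ^(T₂−T₁) = 0.146 × 1.05^(14.8−22.4)
= 0.146 × 1.05^-7.60 = 0.146 × 0.6902 = 0.1008 d⁻¹.

k_d ≈ 0.101 d⁻¹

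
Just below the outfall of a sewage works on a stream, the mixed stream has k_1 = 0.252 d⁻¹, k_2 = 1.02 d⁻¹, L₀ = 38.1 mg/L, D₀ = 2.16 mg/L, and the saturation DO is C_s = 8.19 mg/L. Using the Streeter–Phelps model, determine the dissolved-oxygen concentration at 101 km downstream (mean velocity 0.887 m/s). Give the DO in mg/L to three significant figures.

Travel time t = x/v = 101 km / (0.887 m/s) = 101000 m / 0.887 m/s = 113900 s = 1.318 d.
k_1 L₀/(k_2−k_1) = 0.252×38.1/(1.02−0.252) = 9.601/0.7680 = 12.50 mg/L.
e^(−k_1 t) = e^(−0.252×1.318) = 0.7174; e^(−k_2 t) = e^(−1.02×1.318) = 0.2607.
D = 12.50 × (0.7174 − 0.2607) + 2.16 × 0.2607 = 5.709 + 0.5632 = 6.272 mg/L.
DO = C_s − D = 8.19 − 6.272 = 1.918 mg/L.

DO ≈ 1.92 mg/L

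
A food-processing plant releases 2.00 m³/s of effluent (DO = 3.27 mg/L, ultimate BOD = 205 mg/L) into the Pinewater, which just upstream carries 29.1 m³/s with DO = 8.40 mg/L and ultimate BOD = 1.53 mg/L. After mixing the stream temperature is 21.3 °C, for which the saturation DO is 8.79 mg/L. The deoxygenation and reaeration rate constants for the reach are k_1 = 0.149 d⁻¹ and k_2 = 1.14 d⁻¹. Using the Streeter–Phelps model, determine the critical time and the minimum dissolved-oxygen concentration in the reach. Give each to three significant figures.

t_c ≈ 1.65 d; minimum DO ≈ 7.30 mg/L

Mixed DO = (29.1×8.40 + 2.00×3.27)/(29.1+2.00) = 251.0/31.10 = 8.070 mg/L.
Mixed L₀ = (29.1×1.53 + 2.00×205)/(31.10) = 454.5/31.10 = 14.61 mg/L.
Initial deficit D₀ = C_s − DO₀ = 8.79 − 8.070 = 0.7199 mg/L.
t_c = (1/0.9910) ln[(1.14/0.149)(1 − 0.7199×0.9910/(0.149×14.61))] = 1.009 × ln(5.144) = 1.653 d.
D_c = (0.149/1.14) × 14.61 × e^(−0.149×1.653) = 0.1307 × 14.61 × 0.7817 = 1.493 mg/L.
Minimum DO = 8.79 − 1.493 = 7.297 mg/L.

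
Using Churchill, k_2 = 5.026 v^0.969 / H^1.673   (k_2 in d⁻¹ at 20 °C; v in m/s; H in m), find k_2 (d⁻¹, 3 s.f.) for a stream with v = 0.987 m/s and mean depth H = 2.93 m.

k_2 ≈ 0.822 d⁻¹

k_2 = 5.026 × 0.987^0.969 / 2.93^1.673 = 5.026 × 0.9874 / 6.040 = 0.8216 d⁻¹.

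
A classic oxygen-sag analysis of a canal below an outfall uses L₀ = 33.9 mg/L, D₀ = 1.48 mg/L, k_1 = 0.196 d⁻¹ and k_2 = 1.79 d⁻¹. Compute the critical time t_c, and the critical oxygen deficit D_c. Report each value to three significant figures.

t_c ≈ 1.11 d; D_c ≈ 2.98 mg/L

t_c = [1/(k_2−k_1)] ln[(k_2/k_1)(1 − D₀(k_2−k_1)/(k_1 L₀))]
= [1/(1.79−0.196)] ln[(1.79/0.196)(1 − 1.48×1.594/(0.196×33.9))]
= (1/1.594) ln[9.133 × 0.6449] = 0.6274 × ln(5.890) = 0.6274 × 1.773 = 1.112 d.
D_c = (k_1/k_2) L₀ e^(−k_1 t_c) = (0.196/1.79) × 33.9 × e^(−0.196×1.112) = 0.1095 × 33.9 × 0.8041 = 2.985 mg/L.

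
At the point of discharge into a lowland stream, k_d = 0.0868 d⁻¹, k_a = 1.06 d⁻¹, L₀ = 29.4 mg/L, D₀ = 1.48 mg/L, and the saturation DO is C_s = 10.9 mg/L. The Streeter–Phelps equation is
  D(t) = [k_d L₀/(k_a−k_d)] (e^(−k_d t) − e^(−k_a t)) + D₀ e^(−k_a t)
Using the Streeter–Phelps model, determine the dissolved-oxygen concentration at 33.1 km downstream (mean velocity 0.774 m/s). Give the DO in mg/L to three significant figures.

DO ≈ 9.06 mg/L

Travel time t = x/v = 33.1 km / (0.774 m/s) = 33100 m / 0.774 m/s = 42760 s = 0.4950 d.
k_d L₀/(k_a−k_d) = 0.0868×29.4/(1.06−0.0868) = 2.552/0.9732 = 2.622 mg/L.
e^(−k_d t) = e^(−0.0868×0.4950) = 0.9579; e^(−k_a t) = e^(−1.06×0.4950) = 0.5918.
D = 2.622 × (0.9579 − 0.5918) + 1.48 × 0.5918 = 0.9602 + 0.8758 = 1.836 mg/L.
DO = C_s − D = 10.9 − 1.836 = 9.064 mg/L.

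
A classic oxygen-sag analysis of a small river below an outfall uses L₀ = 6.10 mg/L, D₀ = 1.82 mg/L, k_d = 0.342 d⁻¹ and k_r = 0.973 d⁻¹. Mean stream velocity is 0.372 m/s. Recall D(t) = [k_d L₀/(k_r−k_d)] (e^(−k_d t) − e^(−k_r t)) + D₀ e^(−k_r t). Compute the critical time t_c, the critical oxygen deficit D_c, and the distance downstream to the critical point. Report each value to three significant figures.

t_c ≈ 0.390 d; D_c ≈ 1.88 mg/L; x_c ≈ 12.5 km

With k_r/k_d = 2.845 and 1 − D₀(k_r−k_d)/(k_d L₀) = 0.4495,
t_c = ln(2.845 × 0.4495) / (0.973 − 0.342) = ln(1.279) / 0.6310 = 0.2460/0.6310 = 0.3898 d.
L(t_c) = L₀ e^(−k_d t_c) = 6.10 × 0.8752 = 5.339 mg/L, and at the critical point k_r D_c = k_d L, so D_c = (0.342/0.973) × 5.339 = 1.876 mg/L.
x_c = v t_c = 0.372 m/s × 0.3898 d × 86400 s/d = 12530 m ≈ 12.5 km.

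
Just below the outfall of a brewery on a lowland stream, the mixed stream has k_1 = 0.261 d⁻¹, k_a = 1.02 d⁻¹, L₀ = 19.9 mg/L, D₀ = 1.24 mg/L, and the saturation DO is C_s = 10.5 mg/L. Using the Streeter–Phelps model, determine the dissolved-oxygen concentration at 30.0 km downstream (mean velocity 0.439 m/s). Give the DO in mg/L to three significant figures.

Travel time t = x/v = 30.0 km / (0.439 m/s) = 30000 m / 0.439 m/s = 68340 s = 0.7909 d.
k_1 L₀/(k_a−k_1) = 0.261×19.9/(1.02−0.261) = 5.194/0.7590 = 6.843 mg/L.
e^(−k_1 t) = e^(−0.261×0.7909) = 0.8135; e^(−k_a t) = e^(−1.02×0.7909) = 0.4463.
D = 6.843 × (0.8135 − 0.4463) + 1.24 × 0.4463 = 2.513 + 0.5534 = 3.066 mg/L.
DO = C_s − D = 10.5 − 3.066 = 7.434 mg/L.

DO ≈ 7.43 mg/L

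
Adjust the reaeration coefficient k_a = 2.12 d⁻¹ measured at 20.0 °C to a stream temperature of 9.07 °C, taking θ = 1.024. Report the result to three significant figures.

k_a(T₂) = k_a(T₁) · θ^(T₂−T₁) = 2.12 × 1.024^(9.07−20.0)
= 2.12 × 1.024^-10.9 = 2.12 × 0.7717 = 1.636 d⁻¹.

k_a ≈ 1.64 d⁻¹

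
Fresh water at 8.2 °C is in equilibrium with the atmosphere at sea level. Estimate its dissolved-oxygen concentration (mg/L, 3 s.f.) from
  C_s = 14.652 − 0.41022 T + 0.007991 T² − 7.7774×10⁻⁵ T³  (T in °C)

C_s ≈ 11.8 mg/L

C_s = 14.652 − 0.41022×8.2 + 0.007991×8.2² − 7.7774×10⁻⁵×8.2³ = 11.78 mg/L.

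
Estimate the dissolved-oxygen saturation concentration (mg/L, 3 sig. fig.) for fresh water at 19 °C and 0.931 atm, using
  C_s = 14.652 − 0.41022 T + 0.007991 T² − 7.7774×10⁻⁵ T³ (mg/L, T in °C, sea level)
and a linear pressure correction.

At sea level: C_s = 14.652 − 0.41022×19 + 0.007991×19² − 7.7774×10⁻⁵×19³ = 9.209 mg/L.
Pressure correction: C_s' = 9.209 × 0.931 = 8.574 mg/L.

C_s ≈ 8.57 mg/L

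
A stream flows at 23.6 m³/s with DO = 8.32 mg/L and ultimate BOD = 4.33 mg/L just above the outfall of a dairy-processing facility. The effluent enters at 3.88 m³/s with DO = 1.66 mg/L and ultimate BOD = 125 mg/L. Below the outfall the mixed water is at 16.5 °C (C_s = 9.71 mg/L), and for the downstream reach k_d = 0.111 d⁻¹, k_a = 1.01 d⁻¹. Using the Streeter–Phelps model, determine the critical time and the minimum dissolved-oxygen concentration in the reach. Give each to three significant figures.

t_c ≈ 0.0670 d; minimum DO ≈ 7.38 mg/L

Mixed DO = (23.6×8.32 + 3.88×1.66)/(23.6+3.88) = 202.8/27.48 = 7.380 mg/L.
Mixed L₀ = (23.6×4.33 + 3.88×125)/(27.48) = 587.2/27.48 = 21.37 mg/L.
Initial deficit D₀ = C_s − DO₀ = 9.71 − 7.380 = 2.330 mg/L.
t_c = (1/0.8990) ln[(1.01/0.111)(1 − 2.330×0.8990/(0.111×21.37))] = 1.112 × ln(1.062) = 0.06698 d.
D_c = (0.111/1.01) × 21.37 × e^(−0.111×0.06698) = 0.1099 × 21.37 × 0.9926 = 2.331 mg/L.
Minimum DO = 9.71 − 2.331 = 7.379 mg/L.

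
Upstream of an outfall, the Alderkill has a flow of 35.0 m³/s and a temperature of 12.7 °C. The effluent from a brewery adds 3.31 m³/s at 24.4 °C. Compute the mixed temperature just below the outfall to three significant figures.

13.7 °C

Flow-weighted mixing: C = (Q_r C_r + Q_w C_w)/(Q_r + Q_w)
= (35.0×12.7 + 3.31×24.4)/(35.0 + 3.31) = 525.3/38.31 = 13.71 °C.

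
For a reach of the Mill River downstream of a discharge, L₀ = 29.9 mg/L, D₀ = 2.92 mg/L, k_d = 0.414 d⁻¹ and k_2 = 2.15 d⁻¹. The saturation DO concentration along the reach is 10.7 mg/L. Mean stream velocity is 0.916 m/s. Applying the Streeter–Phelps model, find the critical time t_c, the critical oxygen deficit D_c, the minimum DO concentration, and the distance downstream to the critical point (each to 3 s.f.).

t_c ≈ 0.645 d; D_c ≈ 4.41 mg/L; min DO ≈ 6.29 mg/L; x_c ≈ 51.1 km

t_c = [1/(k_2−k_d)] ln[(k_2/k_d)(1 − D₀(k_2−k_d)/(k_d L₀))]
= [1/(2.15−0.414)] ln[(2.15/0.414)(1 − 2.92×1.736/(0.414×29.9))]
= (1/1.736) ln[5.193 × 0.5905] = 0.5760 × ln(3.067) = 0.5760 × 1.121 = 0.6455 d.
L(t_c) = L₀ e^(−k_d t_c) = 29.9 × 0.7655 = 22.89 mg/L, and at the critical point k_2 D_c = k_d L, so D_c = (0.414/2.15) × 22.89 = 4.407 mg/L.
Minimum DO = C_s − D_c = 10.7 − 4.407 = 6.293 mg/L.
x_c = v t_c = 0.916 m/s × 0.6455 d × 86400 s/d = 51090 m ≈ 51.1 km.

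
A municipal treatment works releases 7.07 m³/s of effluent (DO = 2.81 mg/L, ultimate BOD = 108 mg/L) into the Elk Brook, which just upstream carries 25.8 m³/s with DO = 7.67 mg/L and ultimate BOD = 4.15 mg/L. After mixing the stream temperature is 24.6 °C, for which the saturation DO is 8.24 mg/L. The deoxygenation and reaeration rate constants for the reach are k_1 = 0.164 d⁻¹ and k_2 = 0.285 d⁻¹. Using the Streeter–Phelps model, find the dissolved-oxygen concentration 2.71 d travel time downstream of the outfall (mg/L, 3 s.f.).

DO ≈ 1.06 mg/L

Mixed DO = (25.8×7.67 + 7.07×2.81)/(25.8+7.07) = 217.8/32.87 = 6.625 mg/L.
Mixed L₀ = (25.8×4.15 + 7.07×108)/(32.87) = 870.6/32.87 = 26.49 mg/L.
Initial deficit D₀ = C_s − DO₀ = 8.24 − 6.625 = 1.615 mg/L.
D(2.71) = [0.164×26.49/(0.285−0.164)](e^(−0.164×2.71) − e^(−0.285×2.71)) + 1.615 e^(−0.285×2.71)
= 35.90 × (0.6412 − 0.4619) + 1.615 × 0.4619 = 7.181 mg/L.
DO = 8.24 − 7.181 = 1.059 mg/L.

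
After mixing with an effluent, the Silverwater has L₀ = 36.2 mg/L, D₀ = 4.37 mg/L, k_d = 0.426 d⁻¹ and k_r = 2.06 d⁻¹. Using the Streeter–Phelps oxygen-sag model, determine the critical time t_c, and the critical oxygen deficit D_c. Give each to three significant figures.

t_c = [1/(k_r−k_d)] ln[(k_r/k_d)(1 − D₀(k_r−k_d)/(k_d L₀))]
= [1/(2.06−0.426)] ln[(2.06/0.426)(1 − 4.37×1.634/(0.426×36.2))]
= (1/1.634) ln[4.836 × 0.5370] = 0.6120 × ln(2.597) = 0.6120 × 0.9542 = 0.5840 d.
D_c = (k_d/k_r) L₀ e^(−k_d t_c) = (0.426/2.06) × 36.2 × e^(−0.426×0.5840) = 0.2068 × 36.2 × 0.7798 = 5.837 mg/L.

t_c ≈ 0.584 d; D_c ≈ 5.84 mg/L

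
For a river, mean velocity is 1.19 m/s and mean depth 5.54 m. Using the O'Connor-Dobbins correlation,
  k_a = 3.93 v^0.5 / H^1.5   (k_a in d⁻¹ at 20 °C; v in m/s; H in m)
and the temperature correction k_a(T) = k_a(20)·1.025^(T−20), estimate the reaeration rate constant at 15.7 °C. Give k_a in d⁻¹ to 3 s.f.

k_a(20) = 3.93 × 1.19^0.5 / 5.54^1.5 = 3.93 × 1.091 / 13.04 = 0.3288 d⁻¹.
k_a(15.7) = 0.3288 × 1.025^(15.7−20) = 0.3288 × 0.8993 = 0.2957 d⁻¹.

k_a ≈ 0.296 d⁻¹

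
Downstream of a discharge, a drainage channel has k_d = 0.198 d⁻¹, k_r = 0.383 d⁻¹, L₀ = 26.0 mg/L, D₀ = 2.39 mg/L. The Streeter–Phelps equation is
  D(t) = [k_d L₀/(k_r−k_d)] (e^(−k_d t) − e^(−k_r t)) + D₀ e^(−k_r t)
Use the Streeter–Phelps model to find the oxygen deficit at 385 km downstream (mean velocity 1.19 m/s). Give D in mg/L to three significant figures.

Travel time t = x/v = 385 km / (1.19 m/s) = 385000 m / 1.19 m/s = 323500 s = 3.745 d.
k_d L₀/(k_r−k_d) = 0.198×26.0/(0.383−0.198) = 5.148/0.1850 = 27.83 mg/L.
e^(−k_d t) = e^(−0.198×3.745) = 0.4764; e^(−k_r t) = e^(−0.383×3.745) = 0.2383.
D = 27.83 × (0.4764 − 0.2383) + 2.39 × 0.2383 = 6.626 + 0.5696 = 7.196 mg/L.

D ≈ 7.20 mg/L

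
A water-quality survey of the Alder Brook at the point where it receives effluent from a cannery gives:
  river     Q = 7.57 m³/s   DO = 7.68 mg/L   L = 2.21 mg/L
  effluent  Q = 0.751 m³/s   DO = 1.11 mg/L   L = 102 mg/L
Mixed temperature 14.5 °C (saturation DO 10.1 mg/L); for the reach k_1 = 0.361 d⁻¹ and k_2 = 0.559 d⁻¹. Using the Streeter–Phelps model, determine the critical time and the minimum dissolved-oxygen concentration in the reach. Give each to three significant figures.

t_c ≈ 1.40 d; minimum DO ≈ 5.74 mg/L

Mixed DO = (7.57×7.68 + 0.751×1.11)/(7.57+0.751) = 58.97/8.321 = 7.087 mg/L.
Mixed L₀ = (7.57×2.21 + 0.751×102)/(8.321) = 93.33/8.321 = 11.22 mg/L.
Initial deficit D₀ = C_s − DO₀ = 10.1 − 7.087 = 3.013 mg/L.
t_c = (1/0.1980) ln[(0.559/0.361)(1 − 3.013×0.1980/(0.361×11.22))] = 5.051 × ln(1.320) = 1.403 d.
D_c = (0.361/0.559) × 11.22 × e^(−0.361×1.403) = 0.6458 × 11.22 × 0.6025 = 4.364 mg/L.
Minimum DO = 10.1 − 4.364 = 5.736 mg/L.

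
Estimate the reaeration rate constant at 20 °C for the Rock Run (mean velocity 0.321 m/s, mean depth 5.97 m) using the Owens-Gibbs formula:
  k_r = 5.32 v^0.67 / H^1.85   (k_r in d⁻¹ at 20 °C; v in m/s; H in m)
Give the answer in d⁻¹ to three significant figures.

k_r = 5.32 × 0.321^0.67 / 5.97^1.85 = 5.32 × 0.4670 / 27.26 = 0.09114 d⁻¹.

k_r ≈ 0.0911 d⁻¹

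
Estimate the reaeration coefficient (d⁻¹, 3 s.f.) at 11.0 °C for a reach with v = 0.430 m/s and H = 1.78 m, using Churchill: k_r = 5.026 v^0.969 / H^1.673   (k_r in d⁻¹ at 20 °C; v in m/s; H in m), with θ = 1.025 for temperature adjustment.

k_r ≈ 0.677 d⁻¹

k_r(20) = 5.026 × 0.430^0.969 / 1.78^1.673 = 5.026 × 0.4414 / 2.624 = 0.8455 d⁻¹.
k_r(11.0) = 0.8455 × 1.025^(11.0−20) = 0.8455 × 0.8007 = 0.6770 d⁻¹.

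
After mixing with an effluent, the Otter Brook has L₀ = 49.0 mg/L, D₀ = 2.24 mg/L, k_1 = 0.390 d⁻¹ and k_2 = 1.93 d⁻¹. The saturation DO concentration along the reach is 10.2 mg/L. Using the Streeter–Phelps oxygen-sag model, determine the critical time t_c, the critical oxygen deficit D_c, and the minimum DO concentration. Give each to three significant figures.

t_c ≈ 0.909 d; D_c ≈ 6.95 mg/L; min DO ≈ 3.25 mg/L

t_c = [1/(k_2−k_1)] ln[(k_2/k_1)(1 − D₀(k_2−k_1)/(k_1 L₀))]
= [1/(1.93−0.390)] ln[(1.93/0.390)(1 − 2.24×1.540/(0.390×49.0))]
= (1/1.540) ln[4.949 × 0.8195] = 0.6494 × ln(4.055) = 0.6494 × 1.400 = 0.9091 d.
L(t_c) = L₀ e^(−k_1 t_c) = 49.0 × 0.7015 = 34.37 mg/L, and at the critical point k_2 D_c = k_1 L, so D_c = (0.390/1.93) × 34.37 = 6.946 mg/L.
Minimum DO = C_s − D_c = 10.2 − 6.946 = 3.254 mg/L.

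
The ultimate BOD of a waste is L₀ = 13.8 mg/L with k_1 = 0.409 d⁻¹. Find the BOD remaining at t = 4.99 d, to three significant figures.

L_t = L₀ e^(−k_1 t) = 13.8 × e^(−0.409×4.99) = 13.8 × 0.1299 = 1.793 mg/L.

L ≈ 1.79 mg/L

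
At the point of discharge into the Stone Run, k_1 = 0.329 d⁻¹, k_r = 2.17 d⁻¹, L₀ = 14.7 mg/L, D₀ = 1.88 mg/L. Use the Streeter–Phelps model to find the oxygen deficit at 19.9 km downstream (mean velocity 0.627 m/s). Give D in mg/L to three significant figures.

D ≈ 1.99 mg/L

Travel time t = x/v = 19.9 km / (0.627 m/s) = 19900 m / 0.627 m/s = 31740 s = 0.3673 d.
k_1 L₀/(k_r−k_1) = 0.329×14.7/(2.17−0.329) = 4.836/1.841 = 2.627 mg/L.
e^(−k_1 t) = e^(−0.329×0.3673) = 0.8862; e^(−k_r t) = e^(−2.17×0.3673) = 0.4506.
D = 2.627 × (0.8862 − 0.4506) + 1.88 × 0.4506 = 1.144 + 0.8472 = 1.991 mg/L.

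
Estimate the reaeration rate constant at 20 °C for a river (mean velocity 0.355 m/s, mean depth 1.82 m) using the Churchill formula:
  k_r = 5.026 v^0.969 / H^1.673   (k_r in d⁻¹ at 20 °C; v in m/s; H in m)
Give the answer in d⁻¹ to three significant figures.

k_r ≈ 0.677 d⁻¹

k_r = 5.026 × 0.355^0.969 / 1.82^1.673 = 5.026 × 0.3666 / 2.723 = 0.6765 d⁻¹.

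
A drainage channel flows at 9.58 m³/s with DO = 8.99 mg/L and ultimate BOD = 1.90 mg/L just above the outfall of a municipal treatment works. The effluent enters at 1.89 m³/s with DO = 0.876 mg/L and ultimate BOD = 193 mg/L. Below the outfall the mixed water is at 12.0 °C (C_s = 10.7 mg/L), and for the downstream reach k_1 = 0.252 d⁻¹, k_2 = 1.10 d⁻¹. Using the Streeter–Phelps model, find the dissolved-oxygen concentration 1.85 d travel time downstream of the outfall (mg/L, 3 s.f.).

DO ≈ 5.37 mg/L

Mixed DO = (9.58×8.99 + 1.89×0.876)/(9.58+1.89) = 87.78/11.47 = 7.653 mg/L.
Mixed L₀ = (9.58×1.90 + 1.89×193)/(11.47) = 383.0/11.47 = 33.39 mg/L.
Initial deficit D₀ = C_s − DO₀ = 10.7 − 7.653 = 3.047 mg/L.
D(1.85) = [0.252×33.39/(1.10−0.252)](e^(−0.252×1.85) − e^(−1.10×1.85)) + 3.047 e^(−1.10×1.85)
= 9.922 × (0.6274 − 0.1307) + 3.047 × 0.1307 = 5.327 mg/L.
DO = 10.7 − 5.327 = 5.373 mg/L.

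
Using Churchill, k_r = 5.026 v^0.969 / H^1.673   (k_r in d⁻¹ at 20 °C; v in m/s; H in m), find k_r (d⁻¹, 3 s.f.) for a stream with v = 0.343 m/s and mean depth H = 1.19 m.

k_r ≈ 1.33 d⁻¹

k_r = 5.026 × 0.343^0.969 / 1.19^1.673 = 5.026 × 0.3546 / 1.338 = 1.332 d⁻¹.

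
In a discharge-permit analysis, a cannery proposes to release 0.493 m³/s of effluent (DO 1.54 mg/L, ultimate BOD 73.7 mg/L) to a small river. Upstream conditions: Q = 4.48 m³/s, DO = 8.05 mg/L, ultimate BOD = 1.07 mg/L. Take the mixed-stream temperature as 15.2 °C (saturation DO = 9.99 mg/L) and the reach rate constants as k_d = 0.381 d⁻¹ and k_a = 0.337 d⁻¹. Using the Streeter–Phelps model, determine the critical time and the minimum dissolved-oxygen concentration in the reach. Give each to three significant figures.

Mixed DO = (4.48×8.05 + 0.493×1.54)/(4.48+0.493) = 36.82/4.973 = 7.405 mg/L.
Mixed L₀ = (4.48×1.07 + 0.493×73.7)/(4.973) = 41.13/4.973 = 8.270 mg/L.
Initial deficit D₀ = C_s − DO₀ = 9.99 − 7.405 = 2.585 mg/L.
t_c = (1/-0.04400) ln[(0.337/0.381)(1 − 2.585×-0.04400/(0.381×8.270))] = -22.73 × ln(0.9164) = 1.983 d.
D_c = (0.381/0.337) × 8.270 × e^(−0.381×1.983) = 1.131 × 8.270 × 0.4698 = 4.392 mg/L.
Minimum DO = 9.99 − 4.392 = 5.598 mg/L.

t_c ≈ 1.98 d; minimum DO ≈ 5.60 mg/L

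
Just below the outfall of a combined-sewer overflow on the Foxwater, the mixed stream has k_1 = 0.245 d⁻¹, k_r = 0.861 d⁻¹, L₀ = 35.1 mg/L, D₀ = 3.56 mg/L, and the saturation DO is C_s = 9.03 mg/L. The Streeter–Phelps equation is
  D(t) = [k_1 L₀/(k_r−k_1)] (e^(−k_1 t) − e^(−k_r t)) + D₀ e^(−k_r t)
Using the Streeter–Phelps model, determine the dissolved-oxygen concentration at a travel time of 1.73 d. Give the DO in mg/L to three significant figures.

DO ≈ 2.24 mg/L

k_1 L₀/(k_r−k_1) = 0.245×35.1/(0.861−0.245) = 8.600/0.6160 = 13.96 mg/L.
e^(−k_1 t) = e^(−0.245×1.730) = 0.6545; e^(−k_r t) = e^(−0.861×1.730) = 0.2255.
D = 13.96 × (0.6545 − 0.2255) + 3.56 × 0.2255 = 5.990 + 0.8027 = 6.792 mg/L.
DO = C_s − D = 9.03 − 6.792 = 2.238 mg/L.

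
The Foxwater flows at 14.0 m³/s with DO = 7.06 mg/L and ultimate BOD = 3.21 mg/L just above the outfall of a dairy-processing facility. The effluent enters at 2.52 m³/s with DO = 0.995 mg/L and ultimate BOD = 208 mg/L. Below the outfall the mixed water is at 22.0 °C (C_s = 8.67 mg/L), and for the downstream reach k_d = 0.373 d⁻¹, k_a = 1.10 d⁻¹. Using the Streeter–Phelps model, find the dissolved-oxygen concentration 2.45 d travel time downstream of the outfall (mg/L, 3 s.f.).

DO ≈ 2.61 mg/L

Mixed DO = (14.0×7.06 + 2.52×0.995)/(14.0+2.52) = 101.3/16.52 = 6.135 mg/L.
Mixed L₀ = (14.0×3.21 + 2.52×208)/(16.52) = 569.1/16.52 = 34.45 mg/L.
Initial deficit D₀ = C_s − DO₀ = 8.67 − 6.135 = 2.535 mg/L.
D(2.45) = [0.373×34.45/(1.10−0.373)](e^(−0.373×2.45) − e^(−1.10×2.45)) + 2.535 e^(−1.10×2.45)
= 17.67 × (0.4010 − 0.06754) + 2.535 × 0.06754 = 6.065 mg/L.
DO = 8.67 − 6.065 = 2.605 mg/L.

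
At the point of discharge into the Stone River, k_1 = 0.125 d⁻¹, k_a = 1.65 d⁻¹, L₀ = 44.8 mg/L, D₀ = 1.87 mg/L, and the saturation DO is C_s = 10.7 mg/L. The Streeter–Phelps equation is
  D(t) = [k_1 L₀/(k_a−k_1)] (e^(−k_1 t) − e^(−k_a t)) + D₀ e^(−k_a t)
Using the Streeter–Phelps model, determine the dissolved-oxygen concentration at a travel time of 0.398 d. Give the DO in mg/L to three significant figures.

k_1 L₀/(k_a−k_1) = 0.125×44.8/(1.65−0.125) = 5.600/1.525 = 3.672 mg/L.
e^(−k_1 t) = e^(−0.125×0.3980) = 0.9515; e^(−k_a t) = e^(−1.65×0.3980) = 0.5186.
D = 3.672 × (0.9515 − 0.5186) + 1.87 × 0.5186 = 1.590 + 0.9697 = 2.559 mg/L.
DO = C_s − D = 10.7 − 2.559 = 8.141 mg/L.

DO ≈ 8.14 mg/L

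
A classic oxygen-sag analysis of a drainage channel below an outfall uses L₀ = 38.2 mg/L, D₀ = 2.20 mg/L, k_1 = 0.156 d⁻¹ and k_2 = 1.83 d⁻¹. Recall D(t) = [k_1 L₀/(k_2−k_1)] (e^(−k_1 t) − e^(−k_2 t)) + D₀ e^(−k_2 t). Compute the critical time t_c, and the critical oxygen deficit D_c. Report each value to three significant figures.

t_c ≈ 0.896 d; D_c ≈ 2.83 mg/L

With k_2/k_1 = 11.73 and 1 − D₀(k_2−k_1)/(k_1 L₀) = 0.3820,
t_c = ln(11.73 × 0.3820) / (1.83 − 0.156) = ln(4.481) / 1.674 = 1.500/1.674 = 0.8960 d.
D_c = (k_1/k_2) L₀ e^(−k_1 t_c) = (0.156/1.83) × 38.2 × e^(−0.156×0.8960) = 0.08525 × 38.2 × 0.8696 = 2.832 mg/L.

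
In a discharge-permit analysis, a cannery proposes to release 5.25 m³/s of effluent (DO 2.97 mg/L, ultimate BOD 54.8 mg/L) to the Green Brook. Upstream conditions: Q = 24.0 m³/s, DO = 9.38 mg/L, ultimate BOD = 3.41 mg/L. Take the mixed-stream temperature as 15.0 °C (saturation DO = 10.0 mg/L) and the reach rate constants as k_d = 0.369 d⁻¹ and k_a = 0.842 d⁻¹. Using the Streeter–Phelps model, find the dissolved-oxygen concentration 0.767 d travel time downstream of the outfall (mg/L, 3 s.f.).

Mixed DO = (24.0×9.38 + 5.25×2.97)/(24.0+5.25) = 240.7/29.25 = 8.229 mg/L.
Mixed L₀ = (24.0×3.41 + 5.25×54.8)/(29.25) = 369.5/29.25 = 12.63 mg/L.
Initial deficit D₀ = C_s − DO₀ = 10.0 − 8.229 = 1.771 mg/L.
D(0.767) = [0.369×12.63/(0.842−0.369)](e^(−0.369×0.767) − e^(−0.842×0.767)) + 1.771 e^(−0.842×0.767)
= 9.856 × (0.7535 − 0.5242) + 1.771 × 0.5242 = 3.188 mg/L.
DO = 10.0 − 3.188 = 6.812 mg/L.

DO ≈ 6.81 mg/L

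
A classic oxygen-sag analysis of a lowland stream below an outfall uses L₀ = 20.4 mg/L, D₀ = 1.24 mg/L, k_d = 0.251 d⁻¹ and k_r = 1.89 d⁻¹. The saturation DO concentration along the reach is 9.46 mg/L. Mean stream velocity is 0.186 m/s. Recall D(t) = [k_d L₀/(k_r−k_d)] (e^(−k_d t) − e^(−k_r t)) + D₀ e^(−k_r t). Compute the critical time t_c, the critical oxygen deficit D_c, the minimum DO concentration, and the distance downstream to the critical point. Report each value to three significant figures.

t_c ≈ 0.923 d; D_c ≈ 2.15 mg/L; min DO ≈ 7.31 mg/L; x_c ≈ 14.8 km

At the critical point dD/dt = 0, so k_d L₀ e^(−k_d t) = k_r D. Substituting D(t) from the Streeter–Phelps equation and solving for t gives
t_c = ln[(k_r/k_d)(1 − D₀(k_r−k_d)/(k_d L₀))] / (k_r−k_d).
Here k_r−k_d = 1.639 d⁻¹ and 1 − D₀(k_r−k_d)/(k_d L₀) = 1 − 1.24×1.639/(0.251×20.4) = 0.6031, so
t_c = ln(7.530 × 0.6031) / 1.639 = 1.513 / 1.639 = 0.9232 d.
D_c = (k_d/k_r) L₀ e^(−k_d t_c) = (0.251/1.89) × 20.4 × e^(−0.251×0.9232) = 0.1328 × 20.4 × 0.7932 = 2.149 mg/L.
Minimum DO = C_s − D_c = 9.46 − 2.149 = 7.311 mg/L.
x_c = v t_c = 0.186 m/s × 0.9232 d × 86400 s/d = 14840 m ≈ 14.8 km.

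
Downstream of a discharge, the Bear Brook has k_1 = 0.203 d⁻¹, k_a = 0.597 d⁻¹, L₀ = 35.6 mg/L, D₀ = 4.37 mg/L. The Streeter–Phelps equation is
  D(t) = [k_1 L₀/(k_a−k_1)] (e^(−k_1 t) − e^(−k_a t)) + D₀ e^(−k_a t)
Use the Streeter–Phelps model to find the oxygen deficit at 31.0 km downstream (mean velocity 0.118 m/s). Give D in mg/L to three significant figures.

D ≈ 7.62 mg/L

Travel time t = x/v = 31.0 km / (0.118 m/s) = 31000 m / 0.118 m/s = 262700 s = 3.041 d.
k_1 L₀/(k_a−k_1) = 0.203×35.6/(0.597−0.203) = 7.227/0.3940 = 18.34 mg/L.
e^(−k_1 t) = e^(−0.203×3.041) = 0.5394; e^(−k_a t) = e^(−0.597×3.041) = 0.1628.
D = 18.34 × (0.5394 − 0.1628) + 4.37 × 0.1628 = 6.908 + 0.7114 = 7.620 mg/L.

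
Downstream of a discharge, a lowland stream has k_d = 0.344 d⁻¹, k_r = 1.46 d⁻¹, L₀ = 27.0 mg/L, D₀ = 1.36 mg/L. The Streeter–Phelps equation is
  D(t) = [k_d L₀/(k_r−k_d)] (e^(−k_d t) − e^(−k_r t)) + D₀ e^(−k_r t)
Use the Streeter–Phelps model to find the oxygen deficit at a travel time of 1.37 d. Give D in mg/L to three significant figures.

D ≈ 4.25 mg/L

k_d L₀/(k_r−k_d) = 0.344×27.0/(1.46−0.344) = 9.288/1.116 = 8.323 mg/L.
e^(−k_d t) = e^(−0.344×1.370) = 0.6242; e^(−k_r t) = e^(−1.46×1.370) = 0.1353.
D = 8.323 × (0.6242 − 0.1353) + 1.36 × 0.1353 = 4.069 + 0.1840 = 4.253 mg/L.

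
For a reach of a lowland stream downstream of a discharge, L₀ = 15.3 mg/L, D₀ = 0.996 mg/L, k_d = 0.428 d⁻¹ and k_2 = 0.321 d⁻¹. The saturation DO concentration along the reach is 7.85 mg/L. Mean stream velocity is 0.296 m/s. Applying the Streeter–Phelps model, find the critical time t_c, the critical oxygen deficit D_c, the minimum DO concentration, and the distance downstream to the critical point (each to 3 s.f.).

t_c ≈ 2.54 d; D_c ≈ 6.89 mg/L; min DO ≈ 0.965 mg/L; x_c ≈ 64.9 km

At the critical point dD/dt = 0, so k_d L₀ e^(−k_d t) = k_2 D. Substituting D(t) from the Streeter–Phelps equation and solving for t gives
t_c = ln[(k_2/k_d)(1 − D₀(k_2−k_d)/(k_d L₀))] / (k_2−k_d).
Here k_2−k_d = -0.1070 d⁻¹ and 1 − D₀(k_2−k_d)/(k_d L₀) = 1 − 0.996×-0.1070/(0.428×15.3) = 1.016, so
t_c = ln(0.7500 × 1.016) / -0.1070 = -0.2715 / -0.1070 = 2.538 d.
L(t_c) = L₀ e^(−k_d t_c) = 15.3 × 0.3375 = 5.164 mg/L, and at the critical point k_2 D_c = k_d L, so D_c = (0.428/0.321) × 5.164 = 6.885 mg/L.
Minimum DO = C_s − D_c = 7.85 − 6.885 = 0.9648 mg/L.
x_c = v t_c = 0.296 m/s × 2.538 d × 86400 s/d = 64900 m ≈ 64.9 km.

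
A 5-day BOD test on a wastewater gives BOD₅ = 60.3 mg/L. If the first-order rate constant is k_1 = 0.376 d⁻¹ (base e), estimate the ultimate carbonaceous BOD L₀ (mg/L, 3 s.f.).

BOD₅ = L₀(1 − e^(−5k_1)) ⇒ L₀ = BOD₅ / (1 − e^(−5×0.376))
= 60.3 / (1 − 0.1526) = 60.3 / 0.8474 = 71.16 mg/L.

L₀ ≈ 71.2 mg/L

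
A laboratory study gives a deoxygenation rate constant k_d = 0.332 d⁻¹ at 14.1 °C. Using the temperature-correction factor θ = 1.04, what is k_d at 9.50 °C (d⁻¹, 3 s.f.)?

k_d ≈ 0.277 d⁻¹

k_d(T₂) = k_d(T₁) · θ^(T₂−T₁) = 0.332 × 1.04^(9.50−14.1)
= 0.332 × 1.04^-4.60 = 0.332 × 0.8349 = 0.2772 d⁻¹.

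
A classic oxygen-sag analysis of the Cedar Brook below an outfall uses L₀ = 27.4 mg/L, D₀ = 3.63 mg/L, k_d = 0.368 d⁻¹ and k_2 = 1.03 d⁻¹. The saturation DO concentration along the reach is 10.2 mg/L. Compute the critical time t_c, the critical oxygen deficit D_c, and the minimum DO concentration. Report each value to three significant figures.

t_c ≈ 1.14 d; D_c ≈ 6.43 mg/L; min DO ≈ 3.77 mg/L

t_c = [1/(k_2−k_d)] ln[(k_2/k_d)(1 − D₀(k_2−k_d)/(k_d L₀))]
= [1/(1.03−0.368)] ln[(1.03/0.368)(1 − 3.63×0.6620/(0.368×27.4))]
= (1/0.6620) ln[2.799 × 0.7617] = 1.511 × ln(2.132) = 1.511 × 0.7570 = 1.144 d.
L(t_c) = L₀ e^(−k_d t_c) = 27.4 × 0.6565 = 17.99 mg/L, and at the critical point k_2 D_c = k_d L, so D_c = (0.368/1.03) × 17.99 = 6.427 mg/L.
Minimum DO = C_s − D_c = 10.2 − 6.427 = 3.773 mg/L.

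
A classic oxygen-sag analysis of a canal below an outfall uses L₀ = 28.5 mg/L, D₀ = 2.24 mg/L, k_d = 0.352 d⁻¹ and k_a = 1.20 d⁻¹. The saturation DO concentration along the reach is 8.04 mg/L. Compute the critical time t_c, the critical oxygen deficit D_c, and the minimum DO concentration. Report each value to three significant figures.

t_c ≈ 1.20 d; D_c ≈ 5.48 mg/L; min DO ≈ 2.56 mg/L

At the critical point dD/dt = 0, so k_d L₀ e^(−k_d t) = k_a D. Substituting D(t) from the Streeter–Phelps equation and solving for t gives
t_c = ln[(k_a/k_d)(1 − D₀(k_a−k_d)/(k_d L₀))] / (k_a−k_d).
Here k_a−k_d = 0.8480 d⁻¹ and 1 − D₀(k_a−k_d)/(k_d L₀) = 1 − 2.24×0.8480/(0.352×28.5) = 0.8107, so
t_c = ln(3.409 × 0.8107) / 0.8480 = 1.017 / 0.8480 = 1.199 d.
D_c = (k_d/k_a) L₀ e^(−k_d t_c) = (0.352/1.20) × 28.5 × e^(−0.352×1.199) = 0.2933 × 28.5 × 0.6558 = 5.482 mg/L.
Minimum DO = C_s − D_c = 8.04 − 5.482 = 2.558 mg/L.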